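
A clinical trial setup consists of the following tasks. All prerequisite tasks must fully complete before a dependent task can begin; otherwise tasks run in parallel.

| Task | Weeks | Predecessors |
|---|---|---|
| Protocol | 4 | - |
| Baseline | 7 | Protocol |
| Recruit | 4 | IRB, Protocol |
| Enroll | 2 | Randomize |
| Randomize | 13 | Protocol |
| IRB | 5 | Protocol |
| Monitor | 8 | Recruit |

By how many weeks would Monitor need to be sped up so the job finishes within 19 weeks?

2

Current finish: 21 weeks; target: 19.
Monitor is on every critical path, so each week cut from Monitor cuts the finish by one (this holds down to a finish of 19).
Need 21 − 19 = 2 weeks off Monitor → Monitor becomes 6 weeks, finish becomes 19.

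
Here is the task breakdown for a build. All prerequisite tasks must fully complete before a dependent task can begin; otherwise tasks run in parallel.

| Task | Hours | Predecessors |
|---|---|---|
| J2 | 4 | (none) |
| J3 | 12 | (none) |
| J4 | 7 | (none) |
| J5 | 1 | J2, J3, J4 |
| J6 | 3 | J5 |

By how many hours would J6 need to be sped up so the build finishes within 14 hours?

2

Current finish: 16 hours; target: 14.
J6 is on every critical path, so each hour cut from J6 cuts the finish by one (this holds down to a finish of 14).
Need 16 − 14 = 2 hours off J6 → J6 becomes 1 hour, finish becomes 14.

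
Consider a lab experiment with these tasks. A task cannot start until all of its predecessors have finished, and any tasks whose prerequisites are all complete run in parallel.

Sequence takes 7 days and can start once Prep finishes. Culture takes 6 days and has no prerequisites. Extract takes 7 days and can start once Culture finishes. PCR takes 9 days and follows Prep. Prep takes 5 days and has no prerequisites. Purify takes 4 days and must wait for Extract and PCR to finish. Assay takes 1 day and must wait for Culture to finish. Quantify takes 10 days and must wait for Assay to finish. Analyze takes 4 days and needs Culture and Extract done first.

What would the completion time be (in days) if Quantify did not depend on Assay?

Before: longest chain Prep→PCR→Purify = 5+9+4 = 18, finish 18.
Without Assay→Quantify, Quantify's earliest start moves from 7 to 0.
New critical path: Prep→PCR→Purify = 5+9+4 = 18 ⇒ 18 days.

18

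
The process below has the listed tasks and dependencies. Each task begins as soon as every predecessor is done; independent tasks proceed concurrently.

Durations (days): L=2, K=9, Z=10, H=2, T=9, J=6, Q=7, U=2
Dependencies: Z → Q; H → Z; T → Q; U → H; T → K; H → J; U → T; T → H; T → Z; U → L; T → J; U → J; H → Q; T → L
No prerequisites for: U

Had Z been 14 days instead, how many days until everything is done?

34

Actual critical path: U→T→H→Z→Q = 2+9+2+10+7 = 30 ⇒ 30 days.
Z lies on that path, so at 14 days the path becomes 34 days.
The critical path is still U→T→H→Z→Q; finish is now 34 days.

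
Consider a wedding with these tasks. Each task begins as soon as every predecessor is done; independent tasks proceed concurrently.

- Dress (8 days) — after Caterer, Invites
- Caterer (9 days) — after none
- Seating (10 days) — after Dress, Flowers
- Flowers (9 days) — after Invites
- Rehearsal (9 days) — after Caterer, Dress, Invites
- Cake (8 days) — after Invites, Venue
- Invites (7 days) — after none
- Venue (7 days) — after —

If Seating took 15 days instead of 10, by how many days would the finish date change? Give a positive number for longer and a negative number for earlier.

Actual critical path: Caterer→Dress→Seating = 9+8+10 = 27 ⇒ 27 days.
Seating is on the critical path; changing it to 15 makes that path 32 days.
That remains the longest chain; total 32 days.
Change in finish: 32 − 27 = +5 days.

5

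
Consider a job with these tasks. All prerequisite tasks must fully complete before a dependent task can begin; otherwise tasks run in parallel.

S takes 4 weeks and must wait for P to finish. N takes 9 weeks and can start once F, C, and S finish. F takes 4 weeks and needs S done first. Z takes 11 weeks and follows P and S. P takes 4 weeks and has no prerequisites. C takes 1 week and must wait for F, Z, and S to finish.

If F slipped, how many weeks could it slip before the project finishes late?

7

The longest chain is P→S→Z→C→N = 4+4+11+1+9 = 29; overall finish 29 weeks.
Longest path through F: 22 weeks (earliest finish 12, latest finish 19).
Float = 29 − 22 = 7.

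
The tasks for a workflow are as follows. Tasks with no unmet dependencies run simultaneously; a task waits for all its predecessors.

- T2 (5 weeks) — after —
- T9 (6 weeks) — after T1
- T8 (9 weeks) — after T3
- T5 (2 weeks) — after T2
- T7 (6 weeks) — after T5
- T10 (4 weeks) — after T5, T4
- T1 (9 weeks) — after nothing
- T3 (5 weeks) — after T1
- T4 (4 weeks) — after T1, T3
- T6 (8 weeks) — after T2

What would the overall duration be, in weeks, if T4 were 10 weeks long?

Baseline: T1→T3→T8 = 9+5+9 = 23 → 23 weeks.
The longest path through T4 is only 22 weeks, so T4 has float 1.
New critical path: T1→T3→T4→T10 = 9+5+10+4 = 28 ⇒ 28 weeks.

28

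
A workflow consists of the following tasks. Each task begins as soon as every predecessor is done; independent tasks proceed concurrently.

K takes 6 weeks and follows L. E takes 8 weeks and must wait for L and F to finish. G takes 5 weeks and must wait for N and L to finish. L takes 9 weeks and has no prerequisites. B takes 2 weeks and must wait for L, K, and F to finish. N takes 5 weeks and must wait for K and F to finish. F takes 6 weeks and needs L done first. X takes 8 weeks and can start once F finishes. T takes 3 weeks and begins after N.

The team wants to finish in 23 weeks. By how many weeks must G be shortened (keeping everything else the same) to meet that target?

2

Current finish: 25 weeks; target: 23.
G is on every critical path, so each week cut from G cuts the finish by one (this holds down to a finish of 23).
Need 25 − 23 = 2 weeks off G → G becomes 3 weeks, finish becomes 23.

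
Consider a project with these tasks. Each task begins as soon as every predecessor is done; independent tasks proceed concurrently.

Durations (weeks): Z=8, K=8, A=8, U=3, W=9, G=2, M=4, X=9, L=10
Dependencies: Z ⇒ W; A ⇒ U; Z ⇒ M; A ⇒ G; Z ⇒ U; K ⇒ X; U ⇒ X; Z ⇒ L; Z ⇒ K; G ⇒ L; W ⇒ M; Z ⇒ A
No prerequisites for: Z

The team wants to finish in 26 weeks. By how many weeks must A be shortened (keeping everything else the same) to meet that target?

Current finish: 28 weeks; target: 26.
A is on every critical path, so each week cut from A cuts the finish by one (this holds down to a finish of 25).
Need 28 − 26 = 2 weeks off A → A becomes 6 weeks, finish becomes 26.

2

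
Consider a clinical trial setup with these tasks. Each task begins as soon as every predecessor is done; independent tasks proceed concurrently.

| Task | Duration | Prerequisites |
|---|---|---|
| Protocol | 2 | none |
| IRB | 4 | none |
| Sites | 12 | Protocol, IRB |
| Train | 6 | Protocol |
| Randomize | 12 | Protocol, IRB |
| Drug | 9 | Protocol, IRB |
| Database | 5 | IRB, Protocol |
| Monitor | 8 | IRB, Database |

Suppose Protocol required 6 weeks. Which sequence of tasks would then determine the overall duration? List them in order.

As given, the longest chain is IRB→Database→Monitor = 4+5+8 = 17, so the finish is 17 weeks.
The longest path through Protocol is only 15 weeks, so Protocol has float 2.
New critical path: Protocol→Database→Monitor = 6+5+8 = 19 ⇒ 19 weeks.

Protocol, Database, Monitor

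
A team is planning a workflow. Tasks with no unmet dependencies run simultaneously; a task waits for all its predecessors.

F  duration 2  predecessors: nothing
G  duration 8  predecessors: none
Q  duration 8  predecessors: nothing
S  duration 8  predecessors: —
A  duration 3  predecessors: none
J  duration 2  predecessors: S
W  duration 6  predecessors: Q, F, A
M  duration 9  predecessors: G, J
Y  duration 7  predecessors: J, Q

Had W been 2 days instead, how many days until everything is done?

Actual critical path: S→J→M = 8+2+9 = 19 ⇒ 19 days.
W has 5 days of float (longest path through it is 14).
The critical path is still S→J→M; finish is now 19 days.

19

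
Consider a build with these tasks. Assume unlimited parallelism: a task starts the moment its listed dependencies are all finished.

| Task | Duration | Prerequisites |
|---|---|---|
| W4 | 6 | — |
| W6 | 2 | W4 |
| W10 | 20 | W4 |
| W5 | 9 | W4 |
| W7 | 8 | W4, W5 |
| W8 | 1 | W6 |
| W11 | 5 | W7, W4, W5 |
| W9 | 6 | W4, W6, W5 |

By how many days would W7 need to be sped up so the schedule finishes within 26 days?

2

Current finish: 28 days; target: 26.
W7 is on every critical path, so each day cut from W7 cuts the finish by one (this holds down to a finish of 26).
Need 28 − 26 = 2 days off W7 → W7 becomes 6 days, finish becomes 26.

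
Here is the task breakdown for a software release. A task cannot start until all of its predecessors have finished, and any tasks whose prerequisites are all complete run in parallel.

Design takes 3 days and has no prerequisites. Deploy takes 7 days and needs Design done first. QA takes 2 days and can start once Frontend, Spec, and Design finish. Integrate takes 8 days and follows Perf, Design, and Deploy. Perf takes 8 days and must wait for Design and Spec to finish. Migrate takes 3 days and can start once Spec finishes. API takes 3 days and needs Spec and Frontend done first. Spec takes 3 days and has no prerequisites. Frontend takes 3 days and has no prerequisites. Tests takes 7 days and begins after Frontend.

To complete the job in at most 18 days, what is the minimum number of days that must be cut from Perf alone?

1

Current finish: 19 days; target: 18.
Perf is on every critical path, so each day cut from Perf cuts the finish by one (this holds down to a finish of 18).
Need 19 − 18 = 1 day off Perf → Perf becomes 7 days, finish becomes 18.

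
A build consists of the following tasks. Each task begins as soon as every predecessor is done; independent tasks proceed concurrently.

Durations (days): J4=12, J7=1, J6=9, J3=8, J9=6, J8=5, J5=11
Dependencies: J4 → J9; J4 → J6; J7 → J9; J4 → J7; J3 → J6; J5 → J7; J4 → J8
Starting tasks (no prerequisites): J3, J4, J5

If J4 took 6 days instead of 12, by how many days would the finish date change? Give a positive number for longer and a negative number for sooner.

The binding path is J4→J6 = 12+9 = 21; finish at 21 days.
J4 is on the critical path; changing it to 6 makes that path 15 days.
New critical path: J5→J7→J9 = 11+1+6 = 18 ⇒ 18 days.
Change in finish: 18 − 21 = -3 days.

-3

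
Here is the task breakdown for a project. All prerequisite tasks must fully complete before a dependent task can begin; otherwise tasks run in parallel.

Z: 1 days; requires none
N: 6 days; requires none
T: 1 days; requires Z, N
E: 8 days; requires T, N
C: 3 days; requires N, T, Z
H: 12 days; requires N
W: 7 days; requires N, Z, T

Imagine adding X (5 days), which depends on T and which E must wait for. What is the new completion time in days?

Originally the schedule takes 18 days.
With X inserted, E now waits for max(T, N, X).
New critical path: N→T→X→E = 6+1+5+8 = 20 ⇒ 20 days.

20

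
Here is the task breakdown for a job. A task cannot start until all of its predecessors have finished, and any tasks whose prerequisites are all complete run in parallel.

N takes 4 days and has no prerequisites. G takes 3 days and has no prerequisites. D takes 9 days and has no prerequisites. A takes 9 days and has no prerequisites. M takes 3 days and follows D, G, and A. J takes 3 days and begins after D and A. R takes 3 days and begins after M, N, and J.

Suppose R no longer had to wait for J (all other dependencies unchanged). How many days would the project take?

With the dependency in place, D→M→R = 9+3+3 = 15 sets the finish at 15 days.
Dropping J→R doesn't change R's earliest start (12); another predecessor still binds.
After: D→M→R = 9+3+3 = 15 → 15 days.

15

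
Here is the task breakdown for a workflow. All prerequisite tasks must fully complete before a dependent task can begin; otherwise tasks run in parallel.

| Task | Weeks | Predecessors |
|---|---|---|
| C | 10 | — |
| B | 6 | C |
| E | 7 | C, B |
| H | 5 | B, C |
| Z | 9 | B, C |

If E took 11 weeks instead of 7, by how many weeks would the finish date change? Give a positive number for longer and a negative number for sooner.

2

Baseline: C→B→Z = 10+6+9 = 25 → 25 weeks.
The longest path through E is only 23 weeks, so E has float 2.
The binding chain switches to C→B→E = 10+6+11 = 27; finish 27 weeks.
Change in finish: 27 − 25 = +2 weeks.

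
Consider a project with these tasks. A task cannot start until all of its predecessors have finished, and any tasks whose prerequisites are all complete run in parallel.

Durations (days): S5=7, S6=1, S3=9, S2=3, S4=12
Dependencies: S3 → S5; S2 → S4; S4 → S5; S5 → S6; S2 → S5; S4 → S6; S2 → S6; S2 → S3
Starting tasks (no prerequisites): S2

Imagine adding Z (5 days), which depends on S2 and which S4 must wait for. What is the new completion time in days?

28

Originally the project takes 23 days.
With Z inserted, S4 now waits for max(S2, Z).
New critical path: S2→Z→S4→S5→S6 = 3+5+12+7+1 = 28 ⇒ 28 days.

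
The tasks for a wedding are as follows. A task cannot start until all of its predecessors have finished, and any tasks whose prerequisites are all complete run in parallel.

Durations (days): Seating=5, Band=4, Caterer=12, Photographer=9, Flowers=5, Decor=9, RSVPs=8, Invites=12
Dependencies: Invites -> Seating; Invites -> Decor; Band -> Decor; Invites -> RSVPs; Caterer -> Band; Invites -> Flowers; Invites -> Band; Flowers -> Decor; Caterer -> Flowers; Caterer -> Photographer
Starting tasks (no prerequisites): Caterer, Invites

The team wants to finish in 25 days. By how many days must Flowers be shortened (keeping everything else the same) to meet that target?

1

Current finish: 26 days; target: 25.
Flowers is on every critical path, so each day cut from Flowers cuts the finish by one (this holds down to a finish of 25).
Need 26 − 25 = 1 day off Flowers → Flowers becomes 4 days, finish becomes 25.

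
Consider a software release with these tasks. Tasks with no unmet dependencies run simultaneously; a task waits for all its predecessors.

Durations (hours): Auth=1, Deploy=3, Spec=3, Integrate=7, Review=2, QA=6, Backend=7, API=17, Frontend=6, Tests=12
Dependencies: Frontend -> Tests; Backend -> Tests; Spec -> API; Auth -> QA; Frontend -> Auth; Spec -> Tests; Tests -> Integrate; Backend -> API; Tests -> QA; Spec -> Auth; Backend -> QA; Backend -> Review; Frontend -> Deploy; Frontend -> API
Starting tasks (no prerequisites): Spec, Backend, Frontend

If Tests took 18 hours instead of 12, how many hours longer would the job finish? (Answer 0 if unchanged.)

The binding path is Backend→Tests→Integrate = 7+12+7 = 26; finish at 26 hours.
Tests lies on that path, so at 18 hours the path becomes 32 hours.
That remains the longest chain; total 32 hours.
Change in finish: 32 − 26 = +6 hours.

6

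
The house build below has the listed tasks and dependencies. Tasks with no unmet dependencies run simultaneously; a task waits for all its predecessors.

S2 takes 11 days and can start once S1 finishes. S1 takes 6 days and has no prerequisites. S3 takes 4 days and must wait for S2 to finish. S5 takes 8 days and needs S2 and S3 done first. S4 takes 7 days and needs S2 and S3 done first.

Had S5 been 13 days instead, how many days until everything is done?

Baseline: S1→S2→S3→S5 = 6+11+4+8 = 29 → 29 days.
Since S5 is critical, the +5 change carries straight to that chain (now 34 days).
No other chain overtakes it, so the finish is 34 days.

34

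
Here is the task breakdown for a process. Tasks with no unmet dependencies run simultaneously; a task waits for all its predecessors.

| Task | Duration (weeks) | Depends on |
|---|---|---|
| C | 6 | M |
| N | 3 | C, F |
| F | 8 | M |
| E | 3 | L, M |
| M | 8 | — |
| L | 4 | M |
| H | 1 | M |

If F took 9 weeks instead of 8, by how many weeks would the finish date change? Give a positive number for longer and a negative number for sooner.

1

As given, the longest chain is M→F→N = 8+8+3 = 19, so the finish is 19 weeks.
Since F is critical, the +1 change carries straight to that chain (now 20 weeks).
No other chain overtakes it, so the finish is 20 weeks.
Change in finish: 20 − 19 = +1 weeks.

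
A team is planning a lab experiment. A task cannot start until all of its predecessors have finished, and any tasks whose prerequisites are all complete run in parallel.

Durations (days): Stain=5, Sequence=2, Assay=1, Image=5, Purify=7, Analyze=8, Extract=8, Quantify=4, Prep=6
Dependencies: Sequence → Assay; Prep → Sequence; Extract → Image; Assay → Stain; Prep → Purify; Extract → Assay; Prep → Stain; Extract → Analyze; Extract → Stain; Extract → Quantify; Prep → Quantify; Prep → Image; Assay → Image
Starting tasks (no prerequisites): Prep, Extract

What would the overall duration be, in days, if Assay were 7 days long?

Actual critical path: Extract→Analyze = 8+8 = 16 ⇒ 16 days.
Assay has 2 days of float (longest path through it is 14).
The binding chain switches to Prep→Sequence→Assay→Image = 6+2+7+5 = 20; finish 20 days.

20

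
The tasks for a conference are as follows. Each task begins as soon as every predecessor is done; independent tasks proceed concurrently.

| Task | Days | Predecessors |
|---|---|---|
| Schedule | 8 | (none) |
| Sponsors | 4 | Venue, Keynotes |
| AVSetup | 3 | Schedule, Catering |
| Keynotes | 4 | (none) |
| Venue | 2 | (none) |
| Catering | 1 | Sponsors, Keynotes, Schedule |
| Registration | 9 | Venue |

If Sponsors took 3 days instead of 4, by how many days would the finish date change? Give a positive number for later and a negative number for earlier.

0

As given, the longest chain is Keynotes→Sponsors→Catering→AVSetup = 4+4+1+3 = 12, so the finish is 12 days.
Sponsors lies on that path, so at 3 days the path becomes 11 days.
New critical path: Schedule→Catering→AVSetup = 8+1+3 = 12 ⇒ 12 days.
Change in finish: 12 − 12 = +0 days.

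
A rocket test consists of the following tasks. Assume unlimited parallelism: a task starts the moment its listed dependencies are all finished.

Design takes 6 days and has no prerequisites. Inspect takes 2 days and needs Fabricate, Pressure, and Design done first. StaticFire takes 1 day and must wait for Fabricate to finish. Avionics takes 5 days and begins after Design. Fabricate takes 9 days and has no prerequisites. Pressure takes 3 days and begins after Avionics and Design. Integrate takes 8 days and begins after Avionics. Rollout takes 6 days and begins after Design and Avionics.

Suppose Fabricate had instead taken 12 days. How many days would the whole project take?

19

Baseline: Design→Avionics→Integrate = 6+5+8 = 19 → 19 days.
The longest path through Fabricate is only 11 days, so Fabricate has float 8.
That remains the longest chain; total 19 days.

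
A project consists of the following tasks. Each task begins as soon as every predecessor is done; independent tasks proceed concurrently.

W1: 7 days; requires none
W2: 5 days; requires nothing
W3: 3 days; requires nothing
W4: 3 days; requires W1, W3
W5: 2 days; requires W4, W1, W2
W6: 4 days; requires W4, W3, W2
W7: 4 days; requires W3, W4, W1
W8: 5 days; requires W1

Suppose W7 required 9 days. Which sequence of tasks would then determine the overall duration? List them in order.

The binding path is W1→W4→W7 = 7+3+4 = 14; finish at 14 days.
W7 is on the critical path; changing it to 9 makes that path 19 days.
That remains the longest chain; total 19 days.

W1, W4, W7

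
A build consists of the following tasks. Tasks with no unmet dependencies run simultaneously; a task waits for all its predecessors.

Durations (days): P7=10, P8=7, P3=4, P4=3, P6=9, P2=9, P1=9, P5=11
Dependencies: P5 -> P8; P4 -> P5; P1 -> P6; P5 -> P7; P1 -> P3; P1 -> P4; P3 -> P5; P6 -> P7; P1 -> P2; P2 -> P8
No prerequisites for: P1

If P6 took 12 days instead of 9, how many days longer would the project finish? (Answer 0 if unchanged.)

0

Baseline: P1→P3→P5→P7 = 9+4+11+10 = 34 → 34 days.
P6 has 6 days of float (longest path through it is 28).
No other chain overtakes it, so the finish is 34 days.
Change in finish: 34 − 34 = +0 days.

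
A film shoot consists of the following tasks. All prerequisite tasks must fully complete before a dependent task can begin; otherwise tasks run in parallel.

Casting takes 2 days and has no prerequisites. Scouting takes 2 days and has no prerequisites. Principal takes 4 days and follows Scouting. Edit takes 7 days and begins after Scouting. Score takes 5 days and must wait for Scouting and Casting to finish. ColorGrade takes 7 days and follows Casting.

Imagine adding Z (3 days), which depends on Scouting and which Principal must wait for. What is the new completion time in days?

Originally the film shoot takes 9 days.
With Z inserted, Principal now waits for max(Scouting, Z).
New critical path: Casting→ColorGrade = 2+7 = 9 ⇒ 9 days.

9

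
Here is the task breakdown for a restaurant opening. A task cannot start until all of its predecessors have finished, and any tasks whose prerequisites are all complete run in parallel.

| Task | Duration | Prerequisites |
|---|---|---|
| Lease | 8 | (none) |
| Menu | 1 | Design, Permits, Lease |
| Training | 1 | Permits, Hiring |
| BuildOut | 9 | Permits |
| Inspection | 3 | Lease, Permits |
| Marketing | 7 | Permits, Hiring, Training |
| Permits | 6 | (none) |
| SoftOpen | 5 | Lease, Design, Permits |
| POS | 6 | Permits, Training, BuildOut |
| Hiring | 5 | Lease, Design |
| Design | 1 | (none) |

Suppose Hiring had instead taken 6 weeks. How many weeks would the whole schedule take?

22

As given, the longest chain is Lease→Hiring→Training→Marketing = 8+5+1+7 = 21, so the finish is 21 weeks.
Hiring is on the critical path; changing it to 6 makes that path 22 weeks.
The critical path is still Lease→Hiring→Training→Marketing; finish is now 22 weeks.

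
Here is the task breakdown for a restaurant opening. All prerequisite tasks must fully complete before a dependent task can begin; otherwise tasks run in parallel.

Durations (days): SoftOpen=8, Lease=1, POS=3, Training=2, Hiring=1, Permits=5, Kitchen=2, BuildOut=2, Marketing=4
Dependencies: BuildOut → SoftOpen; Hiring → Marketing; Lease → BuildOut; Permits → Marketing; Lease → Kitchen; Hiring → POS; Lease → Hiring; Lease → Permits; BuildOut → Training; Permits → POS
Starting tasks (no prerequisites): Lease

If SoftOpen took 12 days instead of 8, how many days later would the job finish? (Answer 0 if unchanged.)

4

Critical path before the change: Lease→BuildOut→SoftOpen = 1+2+8 = 11 giving 11 days.
SoftOpen is on the critical path; changing it to 12 makes that path 15 days.
That remains the longest chain; total 15 days.
Change in finish: 15 − 11 = +4 days.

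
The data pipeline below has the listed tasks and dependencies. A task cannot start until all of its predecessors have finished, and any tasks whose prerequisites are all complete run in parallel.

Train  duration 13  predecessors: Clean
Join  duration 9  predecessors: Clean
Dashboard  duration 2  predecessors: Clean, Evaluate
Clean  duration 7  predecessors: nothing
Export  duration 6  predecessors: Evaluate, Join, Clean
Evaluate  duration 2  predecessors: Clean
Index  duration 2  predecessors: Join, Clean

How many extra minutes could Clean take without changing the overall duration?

0

Clean→Join→Export = 7+9+6 = 22 sets the makespan at 22 minutes.
Longest path through Clean: 22 minutes (earliest finish 7, latest finish 7).
Float = 22 − 22 = 0.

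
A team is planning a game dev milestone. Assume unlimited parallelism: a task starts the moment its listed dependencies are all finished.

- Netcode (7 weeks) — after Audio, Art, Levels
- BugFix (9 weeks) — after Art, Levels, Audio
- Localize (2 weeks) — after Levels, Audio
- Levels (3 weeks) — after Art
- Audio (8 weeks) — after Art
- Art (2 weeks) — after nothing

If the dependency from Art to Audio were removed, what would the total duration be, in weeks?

17

Original critical path: Art→Audio→BugFix = 2+8+9 = 19 ⇒ 19 weeks.
Without Art→Audio, Audio's earliest start moves from 2 to 0.
The longest chain is now Audio→BugFix = 8+9 = 17, so the schedule takes 17 weeks.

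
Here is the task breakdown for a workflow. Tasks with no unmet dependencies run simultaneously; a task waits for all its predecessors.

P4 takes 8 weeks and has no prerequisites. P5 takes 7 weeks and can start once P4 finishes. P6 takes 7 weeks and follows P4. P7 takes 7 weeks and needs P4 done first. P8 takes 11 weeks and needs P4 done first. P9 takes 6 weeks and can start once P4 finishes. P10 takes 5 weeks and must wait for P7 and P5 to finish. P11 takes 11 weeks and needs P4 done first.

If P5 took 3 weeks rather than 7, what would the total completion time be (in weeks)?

The binding path is P4→P5→P10 = 8+7+5 = 20; finish at 20 weeks.
P5 is on the critical path; changing it to 3 makes that path 16 weeks.
Now P4→P7→P10 = 8+7+5 = 20 is longest, so the finish becomes 20 weeks.

20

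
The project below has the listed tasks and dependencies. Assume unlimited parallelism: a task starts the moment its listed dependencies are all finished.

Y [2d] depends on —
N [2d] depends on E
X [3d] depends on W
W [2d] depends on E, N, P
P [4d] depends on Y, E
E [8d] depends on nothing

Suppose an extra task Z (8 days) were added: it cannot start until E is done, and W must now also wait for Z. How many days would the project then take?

Originally the project takes 17 days.
With Z inserted, W now waits for max(E, N, P, Z).
New critical path: E→Z→W→X = 8+8+2+3 = 21 ⇒ 21 days.

21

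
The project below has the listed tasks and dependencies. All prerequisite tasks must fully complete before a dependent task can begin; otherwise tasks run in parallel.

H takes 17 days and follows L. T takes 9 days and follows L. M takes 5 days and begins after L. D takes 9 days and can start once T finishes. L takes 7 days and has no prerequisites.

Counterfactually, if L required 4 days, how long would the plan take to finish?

Actual critical path: L→T→D = 7+9+9 = 25 ⇒ 25 days.
Since L is critical, the -3 change carries straight to that chain (now 22 days).
No other chain overtakes it, so the finish is 22 days.

22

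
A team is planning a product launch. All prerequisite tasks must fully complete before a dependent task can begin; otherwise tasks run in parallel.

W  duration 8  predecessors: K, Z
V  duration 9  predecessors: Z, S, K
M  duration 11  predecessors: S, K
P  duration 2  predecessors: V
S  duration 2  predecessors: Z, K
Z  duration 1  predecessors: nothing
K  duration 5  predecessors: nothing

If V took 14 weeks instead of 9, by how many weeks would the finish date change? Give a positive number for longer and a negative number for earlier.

5

The binding path is K→S→V→P = 5+2+9+2 = 18; finish at 18 weeks.
Since V is critical, the +5 change carries straight to that chain (now 23 weeks).
The critical path is still K→S→V→P; finish is now 23 weeks.
Change in finish: 23 − 18 = +5 weeks.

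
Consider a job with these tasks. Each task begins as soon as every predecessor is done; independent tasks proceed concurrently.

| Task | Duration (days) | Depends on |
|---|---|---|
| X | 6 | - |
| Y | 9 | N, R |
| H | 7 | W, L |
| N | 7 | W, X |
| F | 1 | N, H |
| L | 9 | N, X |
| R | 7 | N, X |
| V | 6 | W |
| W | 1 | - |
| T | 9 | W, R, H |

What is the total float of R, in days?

The longest chain is X→N→L→H→T = 6+7+9+7+9 = 38; overall finish 38 days.
R finishes as early as 20 and must finish by 29.
Float = 38 − 29 = 9.

9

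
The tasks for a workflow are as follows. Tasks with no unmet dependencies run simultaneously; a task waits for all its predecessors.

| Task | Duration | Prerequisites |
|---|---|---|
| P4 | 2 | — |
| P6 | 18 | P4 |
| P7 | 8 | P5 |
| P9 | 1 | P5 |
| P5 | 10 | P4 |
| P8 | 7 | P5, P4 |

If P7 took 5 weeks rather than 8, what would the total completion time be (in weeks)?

20

Critical path before the change: P4→P5→P7 = 2+10+8 = 20 giving 20 weeks.
Since P7 is critical, the -3 change carries straight to that chain (now 17 weeks).
The binding chain switches to P4→P6 = 2+18 = 20; finish 20 weeks.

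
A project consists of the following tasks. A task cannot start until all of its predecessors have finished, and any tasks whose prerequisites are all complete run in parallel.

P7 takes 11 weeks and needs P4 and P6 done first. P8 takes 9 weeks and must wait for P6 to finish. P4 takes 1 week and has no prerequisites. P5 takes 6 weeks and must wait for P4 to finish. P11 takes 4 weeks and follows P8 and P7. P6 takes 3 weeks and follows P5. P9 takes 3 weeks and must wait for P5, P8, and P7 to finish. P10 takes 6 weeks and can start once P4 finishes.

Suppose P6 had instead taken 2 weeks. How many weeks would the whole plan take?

Baseline: P4→P5→P6→P7→P11 = 1+6+3+11+4 = 25 → 25 weeks.
P6 is on the critical path; changing it to 2 makes that path 24 weeks.
No other chain overtakes it, so the finish is 24 weeks.

24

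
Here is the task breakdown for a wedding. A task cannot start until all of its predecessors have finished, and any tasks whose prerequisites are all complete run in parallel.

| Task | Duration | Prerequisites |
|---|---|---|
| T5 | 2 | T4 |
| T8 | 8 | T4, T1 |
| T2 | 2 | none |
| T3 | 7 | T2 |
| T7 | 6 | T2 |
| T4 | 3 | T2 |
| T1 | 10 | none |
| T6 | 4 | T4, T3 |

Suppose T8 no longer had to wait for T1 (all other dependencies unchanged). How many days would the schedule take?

Original critical path: T1→T8 = 10+8 = 18 ⇒ 18 days.
Without T1→T8, T8's earliest start moves from 10 to 5.
The longest chain is now T2→T3→T6 = 2+7+4 = 13, so the schedule takes 13 days.

13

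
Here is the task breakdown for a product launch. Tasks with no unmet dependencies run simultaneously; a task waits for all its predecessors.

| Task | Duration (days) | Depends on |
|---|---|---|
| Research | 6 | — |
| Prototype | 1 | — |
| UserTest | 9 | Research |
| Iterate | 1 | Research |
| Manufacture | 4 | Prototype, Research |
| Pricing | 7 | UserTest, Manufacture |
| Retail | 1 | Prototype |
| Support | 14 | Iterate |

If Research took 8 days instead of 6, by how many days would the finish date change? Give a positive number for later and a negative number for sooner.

Baseline: Research→UserTest→Pricing = 6+9+7 = 22 → 22 days.
Since Research is critical, the +2 change carries straight to that chain (now 24 days).
That remains the longest chain; total 24 days.
Change in finish: 24 − 22 = +2 days.

2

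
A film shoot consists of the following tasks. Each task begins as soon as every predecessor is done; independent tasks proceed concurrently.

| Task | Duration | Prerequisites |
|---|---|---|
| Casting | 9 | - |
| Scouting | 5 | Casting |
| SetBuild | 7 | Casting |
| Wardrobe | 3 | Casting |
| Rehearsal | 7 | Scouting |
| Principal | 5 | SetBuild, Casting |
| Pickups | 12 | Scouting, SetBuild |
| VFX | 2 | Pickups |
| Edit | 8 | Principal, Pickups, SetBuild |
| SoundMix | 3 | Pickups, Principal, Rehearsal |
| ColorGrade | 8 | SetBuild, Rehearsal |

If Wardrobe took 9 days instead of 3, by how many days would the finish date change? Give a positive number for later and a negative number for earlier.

Actual critical path: Casting→SetBuild→Pickups→Edit = 9+7+12+8 = 36 ⇒ 36 days.
The longest path through Wardrobe is only 12 days, so Wardrobe has float 24.
No other chain overtakes it, so the finish is 36 days.
Change in finish: 36 − 36 = +0 days.

0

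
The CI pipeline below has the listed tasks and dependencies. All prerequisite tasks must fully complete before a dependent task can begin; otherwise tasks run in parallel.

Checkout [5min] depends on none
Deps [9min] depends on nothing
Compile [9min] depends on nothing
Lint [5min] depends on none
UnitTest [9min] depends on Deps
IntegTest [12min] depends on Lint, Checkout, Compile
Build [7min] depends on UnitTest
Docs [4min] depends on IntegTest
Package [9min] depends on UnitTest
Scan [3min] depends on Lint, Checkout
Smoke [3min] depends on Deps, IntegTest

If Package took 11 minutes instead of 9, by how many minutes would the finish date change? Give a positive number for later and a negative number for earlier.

The binding path is Deps→UnitTest→Package = 9+9+9 = 27; finish at 27 minutes.
Since Package is critical, the +2 change carries straight to that chain (now 29 minutes).
That remains the longest chain; total 29 minutes.
Change in finish: 29 − 27 = +2 minutes.

2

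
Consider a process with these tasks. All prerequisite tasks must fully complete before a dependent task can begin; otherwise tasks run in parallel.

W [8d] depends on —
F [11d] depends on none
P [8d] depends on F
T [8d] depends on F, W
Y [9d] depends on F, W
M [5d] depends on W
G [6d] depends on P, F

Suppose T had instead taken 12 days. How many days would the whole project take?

Baseline: F→P→G = 11+8+6 = 25 → 25 days.
The longest path through T is only 19 days, so T has float 6.
The critical path is still F→P→G; finish is now 25 days.

25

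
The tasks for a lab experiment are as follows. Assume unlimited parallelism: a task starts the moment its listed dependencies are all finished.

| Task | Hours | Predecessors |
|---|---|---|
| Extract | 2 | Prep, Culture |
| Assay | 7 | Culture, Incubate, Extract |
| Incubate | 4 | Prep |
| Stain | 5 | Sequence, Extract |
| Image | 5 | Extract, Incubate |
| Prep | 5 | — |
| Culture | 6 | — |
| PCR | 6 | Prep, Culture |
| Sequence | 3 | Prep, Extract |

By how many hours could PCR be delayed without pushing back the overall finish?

The longest chain is Prep→Incubate→Assay = 5+4+7 = 16; overall finish 16 hours.
PCR finishes as early as 12 and must finish by 16.
Slack of PCR = 10 − 6 = 4 hours.

4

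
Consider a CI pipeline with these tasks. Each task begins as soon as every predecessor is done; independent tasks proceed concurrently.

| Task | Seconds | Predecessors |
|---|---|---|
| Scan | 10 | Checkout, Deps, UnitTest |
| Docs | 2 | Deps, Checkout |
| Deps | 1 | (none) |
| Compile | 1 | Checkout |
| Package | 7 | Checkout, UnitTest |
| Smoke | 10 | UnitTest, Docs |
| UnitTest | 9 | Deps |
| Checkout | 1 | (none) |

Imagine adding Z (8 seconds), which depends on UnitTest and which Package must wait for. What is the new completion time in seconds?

25

Originally the job takes 20 seconds.
With Z inserted, Package now waits for max(Checkout, UnitTest, Z).
New critical path: Deps→UnitTest→Z→Package = 1+9+8+7 = 25 ⇒ 25 seconds.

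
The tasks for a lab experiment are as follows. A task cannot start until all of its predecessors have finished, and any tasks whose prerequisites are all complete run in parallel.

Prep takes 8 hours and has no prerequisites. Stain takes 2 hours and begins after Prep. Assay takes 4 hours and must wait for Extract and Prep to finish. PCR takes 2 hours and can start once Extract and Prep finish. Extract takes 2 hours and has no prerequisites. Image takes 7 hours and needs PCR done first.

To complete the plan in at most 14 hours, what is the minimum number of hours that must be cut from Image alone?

3

Current finish: 17 hours; target: 14.
Image is on every critical path, so each hour cut from Image cuts the finish by one (this holds down to a finish of 12).
Need 17 − 14 = 3 hours off Image → Image becomes 4 hours, finish becomes 14.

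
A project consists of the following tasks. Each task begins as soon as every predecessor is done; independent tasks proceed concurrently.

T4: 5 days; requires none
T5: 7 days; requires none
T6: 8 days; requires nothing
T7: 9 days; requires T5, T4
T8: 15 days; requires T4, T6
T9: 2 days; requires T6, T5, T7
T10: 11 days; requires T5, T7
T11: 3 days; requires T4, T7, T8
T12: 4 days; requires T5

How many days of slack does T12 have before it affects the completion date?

T5→T7→T10 = 7+9+11 = 27 sets the makespan at 27 days.
T12 finishes as early as 11 and must finish by 27.
So T12 can slip 27 − 11 = 16 days.

16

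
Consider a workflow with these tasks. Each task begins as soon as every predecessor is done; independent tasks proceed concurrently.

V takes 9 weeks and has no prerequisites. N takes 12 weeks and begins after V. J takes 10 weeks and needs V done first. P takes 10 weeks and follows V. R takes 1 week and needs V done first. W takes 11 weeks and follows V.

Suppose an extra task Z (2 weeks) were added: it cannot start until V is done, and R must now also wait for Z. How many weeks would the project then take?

21

Originally the project takes 21 weeks.
With Z inserted, R now waits for max(V, Z).
New critical path: V→N = 9+12 = 21 ⇒ 21 weeks.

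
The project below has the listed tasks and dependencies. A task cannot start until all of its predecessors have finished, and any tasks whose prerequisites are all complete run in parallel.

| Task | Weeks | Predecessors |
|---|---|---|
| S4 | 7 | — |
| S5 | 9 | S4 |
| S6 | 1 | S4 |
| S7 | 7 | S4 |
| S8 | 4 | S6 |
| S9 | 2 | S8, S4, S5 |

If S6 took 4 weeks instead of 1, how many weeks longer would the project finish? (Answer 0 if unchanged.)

0

As given, the longest chain is S4→S5→S9 = 7+9+2 = 18, so the finish is 18 weeks.
The longest path through S6 is only 14 weeks, so S6 has float 4.
That remains the longest chain; total 18 weeks.
Change in finish: 18 − 18 = +0 weeks.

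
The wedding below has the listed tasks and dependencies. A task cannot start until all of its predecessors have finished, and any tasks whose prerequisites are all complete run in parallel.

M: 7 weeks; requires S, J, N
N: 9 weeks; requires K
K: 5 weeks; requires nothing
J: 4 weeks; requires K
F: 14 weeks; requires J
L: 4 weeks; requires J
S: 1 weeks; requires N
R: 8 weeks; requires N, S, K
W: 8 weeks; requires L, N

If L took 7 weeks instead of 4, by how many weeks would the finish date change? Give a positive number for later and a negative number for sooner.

1

The binding path is K→N→S→R = 5+9+1+8 = 23; finish at 23 weeks.
The longest path through L is only 21 weeks, so L has float 2.
Now K→J→L→W = 5+4+7+8 = 24 is longest, so the finish becomes 24 weeks.
Change in finish: 24 − 23 = +1 weeks.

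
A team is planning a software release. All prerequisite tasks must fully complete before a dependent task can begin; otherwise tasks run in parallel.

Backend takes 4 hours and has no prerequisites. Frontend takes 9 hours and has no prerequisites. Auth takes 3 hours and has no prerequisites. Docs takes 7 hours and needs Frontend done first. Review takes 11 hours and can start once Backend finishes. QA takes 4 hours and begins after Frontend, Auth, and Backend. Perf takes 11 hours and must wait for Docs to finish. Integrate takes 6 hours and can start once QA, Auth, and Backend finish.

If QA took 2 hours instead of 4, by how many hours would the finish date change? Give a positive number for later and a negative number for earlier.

0

The binding path is Frontend→Docs→Perf = 9+7+11 = 27; finish at 27 hours.
QA has 8 hours of float (longest path through it is 19).
No other chain overtakes it, so the finish is 27 hours.
Change in finish: 27 − 27 = +0 hours.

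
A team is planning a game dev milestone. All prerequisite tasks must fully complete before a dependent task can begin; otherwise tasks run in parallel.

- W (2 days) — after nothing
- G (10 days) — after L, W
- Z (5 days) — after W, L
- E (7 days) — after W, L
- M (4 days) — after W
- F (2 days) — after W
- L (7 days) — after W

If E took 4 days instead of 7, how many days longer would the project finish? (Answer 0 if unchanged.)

Actual critical path: W→L→G = 2+7+10 = 19 ⇒ 19 days.
E is off the critical path — its longest chain is 16 days, giving 3 of slack.
The critical path is still W→L→G; finish is now 19 days.
Change in finish: 19 − 19 = +0 days.

0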